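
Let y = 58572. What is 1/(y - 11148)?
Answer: 1/47424 ≈ 2.1086e-5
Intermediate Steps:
1/(y - 11148) = 1/(58572 - 11148) = 1/47424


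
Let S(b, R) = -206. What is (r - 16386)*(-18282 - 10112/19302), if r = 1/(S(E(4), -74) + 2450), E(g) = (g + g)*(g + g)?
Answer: 3243950814314377/10828422 ≈ 2.9958e+8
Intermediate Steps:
E(g) = 4*g**2 (E(g) = (2*g)*(2*g) = 4*g**2)
r = 1/2244 (r = 1/(-206 + 2450) = 1/2244 ≈ 0.00044563)
(r - 16386)*(-18282 - 10112/19302) = (1/2244 - 16386)*(-18282 - 10112/19302) = -36770183*(-18282 - 10112*1/19302)/2244 = -36770183*(-18282 - 5056/9651)/2244 = -36770183/2244*(-176444638/9651) = 3243950814314377/10828422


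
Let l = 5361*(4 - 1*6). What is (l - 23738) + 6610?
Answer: -27850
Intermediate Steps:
l = -10722 (l = 5361*(4 - 6) = 5361*(-2) = -10722)
(l - 23738) + 6610 = (-10722 - 23738) + 6610 = -34460 + 6610 = -27850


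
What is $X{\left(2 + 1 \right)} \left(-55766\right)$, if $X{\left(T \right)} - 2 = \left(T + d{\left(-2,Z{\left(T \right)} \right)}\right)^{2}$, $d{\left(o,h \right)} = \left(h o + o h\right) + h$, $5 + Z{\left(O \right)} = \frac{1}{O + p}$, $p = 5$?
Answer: $- \frac{557910947}{32} \approx -1.7435 \cdot 10^{7}$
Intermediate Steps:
$Z{\left(O \right)} = -5 + \frac{1}{5 + O}$ ($Z{\left(O \right)} = -5 + \frac{1}{O + 5} = -5 + \frac{1}{5 + O}$)
$d{\left(o,h \right)} = h + 2 h o$ ($d{\left(o,h \right)} = \left(h o + h o\right) + h = 2 h o + h = h + 2 h o$)
$X{\left(T \right)} = 2 + \left(T - \frac{3 \left(-24 - 5 T\right)}{5 + T}\right)^{2}$ ($X{\left(T \right)} = 2 + \left(T + \frac{-24 - 5 T}{5 + T} \left(1 + 2 \left(-2\right)\right)\right)^{2} = 2 + \left(T + \frac{-24 - 5 T}{5 + T} \left(1 - 4\right)\right)^{2} = 2 + \left(T + \frac{-24 - 5 T}{5 + T} \left(-3\right)\right)^{2} = 2 + \left(T - \frac{3 \left(-24 - 5 T\right)}{5 + T}\right)^{2}$)
$X{\left(2 + 1 \right)} \left(-55766\right) = \left(2 + \frac{\left(72 + \left(2 + 1\right)^{2} + 20 \left(2 + 1\right)\right)^{2}}{\left(5 + \left(2 + 1\right)\right)^{2}}\right) \left(-55766\right) = \left(2 + \frac{\left(72 + 3^{2} + 20 \cdot 3\right)^{2}}{\left(5 + 3\right)^{2}}\right) \left(-55766\right) = \left(2 + \frac{\left(72 + 9 + 60\right)^{2}}{64}\right) \left(-55766\right) = \left(2 + \frac{141^{2}}{64}\right) \left(-55766\right) = \left(2 + \frac{1}{64} \cdot 19881\right) \left(-55766\right) = \left(2 + \frac{19881}{64}\right) \left(-55766\right) = \frac{20009}{64} \left(-55766\right) = - \frac{557910947}{32}$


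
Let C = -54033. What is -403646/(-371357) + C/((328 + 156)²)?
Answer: 74490964595/86992605392 ≈ 0.85629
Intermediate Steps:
-403646/(-371357) + C/((328 + 156)²) = -403646/(-371357) - 54033/(328 + 156)² = -403646*(-1/371357) - 54033/(484²) = 403646/371357 - 54033/234256 = 74490964595/86992605392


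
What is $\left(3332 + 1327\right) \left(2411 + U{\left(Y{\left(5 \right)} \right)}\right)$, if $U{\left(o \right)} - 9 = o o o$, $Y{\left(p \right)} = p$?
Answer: $11857155$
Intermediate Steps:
$U{\left(o \right)} = 9 + o^{3}$ ($U{\left(o \right)} = 9 + o o o = 9 + o^{2} o = 9 + o^{3}$)
$\left(3332 + 1327\right) \left(2411 + U{\left(Y{\left(5 \right)} \right)}\right) = \left(3332 + 1327\right) \left(2411 + \left(9 + 5^{3}\right)\right) = 4659 \left(2411 + \left(9 + 125\right)\right) = 4659 \left(2411 + 134\right) = 4659 \cdot 2545 = 11857155$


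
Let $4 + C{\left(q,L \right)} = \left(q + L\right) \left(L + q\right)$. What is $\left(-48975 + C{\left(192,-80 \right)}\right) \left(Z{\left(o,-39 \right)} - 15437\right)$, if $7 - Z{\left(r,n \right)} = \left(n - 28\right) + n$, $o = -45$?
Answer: $558329940$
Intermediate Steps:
$C{\left(q,L \right)} = -4 + \left(L + q\right)^{2}$ ($C{\left(q,L \right)} = -4 + \left(q + L\right) \left(L + q\right) = -4 + \left(L + q\right) \left(L + q\right) = -4 + \left(L + q\right)^{2}$)
$Z{\left(r,n \right)} = 35 - 2 n$ ($Z{\left(r,n \right)} = 7 - \left(\left(n - 28\right) + n\right) = 7 - \left(\left(-28 + n\right) + n\right) = 7 - \left(-28 + 2 n\right) = 35 - 2 n$)
$\left(-48975 + C{\left(192,-80 \right)}\right) \left(Z{\left(o,-39 \right)} - 15437\right) = \left(-48975 - \left(4 - \left(-80 + 192\right)^{2}\right)\right) \left(\left(35 - -78\right) - 15437\right) = \left(-48975 - \left(4 - 112^{2}\right)\right) \left(\left(35 + 78\right) - 15437\right) = \left(-48975 + \left(-4 + 12544\right)\right) \left(113 - 15437\right) = \left(-48975 + 12540\right) \left(-15324\right) = \left(-36435\right) \left(-15324\right) = 558329940$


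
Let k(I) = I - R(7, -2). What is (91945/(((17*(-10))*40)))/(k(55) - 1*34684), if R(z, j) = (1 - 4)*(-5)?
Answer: 18389/47115840 ≈ 0.00039029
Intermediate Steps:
R(z, j) = 15 (R(z, j) = -3*(-5) = 15)
k(I) = -15 + I (k(I) = I - 1*15 = I - 15 = -15 + I)
(91945/(((17*(-10))*40)))/(k(55) - 1*34684) = (91945/(((17*(-10))*40)))/((-15 + 55) - 1*34684) = (91945/((-170*40)))/(40 - 34684) = (91945/(-6800))/(-34644) = (91945*(-1/6800))*(-1/34644) = -18389/1360*(-1/34644) = 18389/47115840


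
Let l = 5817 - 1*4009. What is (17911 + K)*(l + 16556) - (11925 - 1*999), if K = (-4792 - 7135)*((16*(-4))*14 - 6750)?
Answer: 1675012621166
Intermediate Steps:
l = 1808 (l = 5817 - 4009 = 1808)
K = 91193842 (K = -11927*(-64*14 - 6750) = -11927*(-896 - 6750) = -11927*(-7646) = 91193842)
(17911 + K)*(l + 16556) - (11925 - 1*999) = (17911 + 91193842)*(1808 + 16556) - (11925 - 1*999) = 91211753*18364 - (11925 - 999) = 1675012632092 - 1*10926 = 1675012632092 - 10926 = 1675012621166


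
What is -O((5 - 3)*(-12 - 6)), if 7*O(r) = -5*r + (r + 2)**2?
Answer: -1336/7 ≈ -190.86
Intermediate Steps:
O(r) = -5*r/7 + (2 + r)**2/7 (O(r) = (-5*r + (r + 2)**2)/7 = (-5*r + (2 + r)**2)/7 = ((2 + r)**2 - 5*r)/7 = -5*r/7 + (2 + r)**2/7)
-O((5 - 3)*(-12 - 6)) = -(4/7 - (5 - 3)*(-12 - 6)/7 + ((5 - 3)*(-12 - 6))**2/7) = -(4/7 - 2*(-18)/7 + (2*(-18))**2/7) = -(4/7 - 1/7*(-36) + (1/7)*(-36)**2) = -(4/7 + 36/7 + (1/7)*1296) = -(4/7 + 36/7 + 1296/7) = -1*1336/7 = -1336/7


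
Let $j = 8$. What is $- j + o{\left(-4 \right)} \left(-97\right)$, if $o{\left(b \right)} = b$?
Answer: $380$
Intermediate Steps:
$- j + o{\left(-4 \right)} \left(-97\right) = \left(-1\right) 8 - -388 = -8 + 388 = 380$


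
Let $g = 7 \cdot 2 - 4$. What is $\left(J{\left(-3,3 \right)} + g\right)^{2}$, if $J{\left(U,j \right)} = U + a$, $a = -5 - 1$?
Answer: $1$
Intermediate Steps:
$a = -6$
$J{\left(U,j \right)} = -6 + U$ ($J{\left(U,j \right)} = U - 6 = -6 + U$)
$g = 10$ ($g = 14 - 4 = 10$)
$\left(J{\left(-3,3 \right)} + g\right)^{2} = \left(\left(-6 - 3\right) + 10\right)^{2} = \left(-9 + 10\right)^{2} = 1^{2} = 1$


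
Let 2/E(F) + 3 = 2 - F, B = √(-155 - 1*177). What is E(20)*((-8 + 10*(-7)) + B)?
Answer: 52/7 - 4*I*√83/21 ≈ 7.4286 - 1.7353*I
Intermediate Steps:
B = 2*I*√83 (B = √(-155 - 177) = √(-332) = 2*I*√83 ≈ 18.221*I)
E(F) = 2/(-1 - F) (E(F) = 2/(-3 + (2 - F)) = 2/(-1 - F))
E(20)*((-8 + 10*(-7)) + B) = (-2/(1 + 20))*((-8 + 10*(-7)) + 2*I*√83) = (-2/21)*((-8 - 70) + 2*I*√83) = (-2*1/21)*(-78 + 2*I*√83) = -2*(-78 + 2*I*√83)/21 = 52/7 - 4*I*√83/21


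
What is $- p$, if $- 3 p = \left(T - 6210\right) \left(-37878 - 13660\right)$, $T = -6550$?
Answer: $\frac{657624880}{3} \approx 2.1921 \cdot 10^{8}$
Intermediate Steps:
$p = - \frac{657624880}{3}$ ($p = - \frac{\left(-6550 - 6210\right) \left(-37878 - 13660\right)}{3} = - \frac{\left(-12760\right) \left(-51538\right)}{3} = \left(- \frac{1}{3}\right) 657624880 = - \frac{657624880}{3} \approx -2.1921 \cdot 10^{8}$)
$- p = \left(-1\right) \left(- \frac{657624880}{3}\right) = \frac{657624880}{3}$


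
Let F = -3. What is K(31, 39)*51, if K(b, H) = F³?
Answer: -1377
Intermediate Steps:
K(b, H) = -27 (K(b, H) = (-3)³ = -27)
K(31, 39)*51 = -27*51 = -1377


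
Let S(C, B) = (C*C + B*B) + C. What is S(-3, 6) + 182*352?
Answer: 64106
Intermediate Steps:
S(C, B) = C + B**2 + C**2 (S(C, B) = (C**2 + B**2) + C = (B**2 + C**2) + C = C + B**2 + C**2)
S(-3, 6) + 182*352 = (-3 + 6**2 + (-3)**2) + 182*352 = (-3 + 36 + 9) + 64064 = 42 + 64064 = 64106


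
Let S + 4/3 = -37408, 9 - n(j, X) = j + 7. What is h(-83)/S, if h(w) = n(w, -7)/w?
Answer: 255/9314924 ≈ 2.7375e-5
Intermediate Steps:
n(j, X) = 2 - j (n(j, X) = 9 - (j + 7) = 9 - (7 + j) = 9 + (-7 - j) = 2 - j)
S = -112228/3 (S = -4/3 - 37408 = -112228/3 ≈ -37409.)
h(w) = (2 - w)/w
h(-83)/S = ((2 - 1*(-83))/(-83))/(-112228/3) = -(2 + 83)/83*(-3/112228) = -1/83*85*(-3/112228) = -85/83*(-3/112228) = 255/9314924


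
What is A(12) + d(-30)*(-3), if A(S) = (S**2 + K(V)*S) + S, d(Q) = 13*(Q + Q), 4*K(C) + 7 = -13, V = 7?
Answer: 2436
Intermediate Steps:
K(C) = -5 (K(C) = -7/4 + (1/4)*(-13) = -7/4 - 13/4 = -5)
d(Q) = 26*Q (d(Q) = 13*(2*Q) = 26*Q)
A(S) = S**2 - 4*S (A(S) = (S**2 - 5*S) + S = S**2 - 4*S)
A(12) + d(-30)*(-3) = 12*(-4 + 12) + (26*(-30))*(-3) = 12*8 - 780*(-3) = 96 + 2340 = 2436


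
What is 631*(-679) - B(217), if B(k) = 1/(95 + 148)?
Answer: -104113108/243 ≈ -4.2845e+5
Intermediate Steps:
B(k) = 1/243
631*(-679) - B(217) = 631*(-679) - 1*1/243 = -428449 - 1/243 = -104113108/243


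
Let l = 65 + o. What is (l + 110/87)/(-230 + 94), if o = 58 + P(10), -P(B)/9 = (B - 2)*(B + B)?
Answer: 114469/11832 ≈ 9.6745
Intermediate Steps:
P(B) = -18*B*(-2 + B) (P(B) = -9*(B - 2)*(B + B) = -9*(-2 + B)*2*B = -18*B*(-2 + B))
o = -1382 (o = 58 + 18*10*(2 - 1*10) = 58 + 18*10*(2 - 10) = 58 + 18*10*(-8) = 58 - 1440 = -1382)
l = -1317 (l = 65 - 1382 = -1317)
(l + 110/87)/(-230 + 94) = (-1317 + 110/87)/(-230 + 94) = (-1317 + 110*(1/87))/(-136) = (-1317 + 110/87)*(-1/136) = -114469/87*(-1/136) = 114469/11832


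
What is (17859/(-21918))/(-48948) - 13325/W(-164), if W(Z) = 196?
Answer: -1191301638953/17523090312 ≈ -67.985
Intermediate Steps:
(17859/(-21918))/(-48948) - 13325/W(-164) = (17859/(-21918))/(-48948) - 13325/196 = (17859*(-1/21918))*(-1/48948) - 13325*1/196 = -5953/7306*(-1/48948) - 13325/196 = 5953/357614088 - 13325/196 = -1191301638953/17523090312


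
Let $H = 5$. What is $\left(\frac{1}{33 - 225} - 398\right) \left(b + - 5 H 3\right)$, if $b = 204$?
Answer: $- \frac{3285931}{64} \approx -51343.0$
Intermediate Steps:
$\left(\frac{1}{33 - 225} - 398\right) \left(b + - 5 H 3\right) = \left(\frac{1}{33 - 225} - 398\right) \left(204 + \left(-5\right) 5 \cdot 3\right) = \left(\frac{1}{-192} - 398\right) \left(204 - 75\right) = \left(- \frac{1}{192} - 398\right) \left(204 - 75\right) = \left(- \frac{76417}{192}\right) 129 = - \frac{3285931}{64}$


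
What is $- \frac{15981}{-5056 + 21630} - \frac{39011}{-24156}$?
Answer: $\frac{130265639}{200180772} \approx 0.65074$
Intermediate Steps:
$- \frac{15981}{-5056 + 21630} - \frac{39011}{-24156} = - \frac{15981}{16574} - - \frac{39011}{24156} = \left(-15981\right) \frac{1}{16574} + \frac{39011}{24156} = - \frac{15981}{16574} + \frac{39011}{24156} = \frac{130265639}{200180772}$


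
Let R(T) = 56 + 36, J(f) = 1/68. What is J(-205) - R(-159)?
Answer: -6255/68 ≈ -91.985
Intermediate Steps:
J(f) = 1/68
R(T) = 92
J(-205) - R(-159) = 1/68 - 1*92 = 1/68 - 92 = -6255/68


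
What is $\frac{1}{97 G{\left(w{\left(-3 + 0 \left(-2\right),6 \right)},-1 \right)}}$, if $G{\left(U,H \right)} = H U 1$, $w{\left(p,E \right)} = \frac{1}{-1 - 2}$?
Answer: $\frac{3}{97} \approx 0.030928$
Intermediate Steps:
$w{\left(p,E \right)} = - \frac{1}{3}$ ($w{\left(p,E \right)} = \frac{1}{-3} = - \frac{1}{3}$)
$G{\left(U,H \right)} = H U$
$\frac{1}{97 G{\left(w{\left(-3 + 0 \left(-2\right),6 \right)},-1 \right)}} = \frac{1}{97 \left(\left(-1\right) \left(- \frac{1}{3}\right)\right)} = \frac{1}{97 \cdot \frac{1}{3}} = \frac{1}{\frac{97}{3}} = \frac{3}{97}$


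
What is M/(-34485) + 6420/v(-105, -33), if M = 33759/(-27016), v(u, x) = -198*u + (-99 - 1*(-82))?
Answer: 16478990289/53314319960 ≈ 0.30909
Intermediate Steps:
v(u, x) = -17 - 198*u (v(u, x) = -198*u + (-99 + 82) = -198*u - 17 = -17 - 198*u)
M = -3069/2456 (M = 33759*(-1/27016) = -3069/2456 ≈ -1.2496)
M/(-34485) + 6420/v(-105, -33) = -3069/2456/(-34485) + 6420/(-17 - 198*(-105)) = -3069/2456*(-1/34485) + 6420/(-17 + 20790) = 93/2566520 + 6420/20773 = 16478990289/53314319960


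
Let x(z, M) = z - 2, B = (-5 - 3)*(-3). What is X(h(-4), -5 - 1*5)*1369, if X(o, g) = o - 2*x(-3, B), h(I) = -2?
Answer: 10952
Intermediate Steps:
B = 24 (B = -8*(-3) = 24)
x(z, M) = -2 + z
X(o, g) = 10 + o (X(o, g) = o - 2*(-2 - 3) = o - 2*(-5) = o + 10 = 10 + o)
X(h(-4), -5 - 1*5)*1369 = (10 - 2)*1369 = 8*1369 = 10952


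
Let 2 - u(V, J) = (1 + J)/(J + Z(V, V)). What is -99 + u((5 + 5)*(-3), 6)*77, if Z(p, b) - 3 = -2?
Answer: -22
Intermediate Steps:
Z(p, b) = 1 (Z(p, b) = 3 - 2 = 1)
u(V, J) = 1 (u(V, J) = 2 - (1 + J)/(J + 1) = 2 - (1 + J)/(1 + J) = 2 - 1*1 = 2 - 1 = 1)
-99 + u((5 + 5)*(-3), 6)*77 = -99 + 1*77 = -99 + 77 = -22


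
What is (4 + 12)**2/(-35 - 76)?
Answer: -256/111 ≈ -2.3063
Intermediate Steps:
(4 + 12)**2/(-35 - 76) = 16**2/(-111) = -1/111*256 = -256/111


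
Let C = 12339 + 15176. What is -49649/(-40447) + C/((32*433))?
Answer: 1800835749/560433632 ≈ 3.2133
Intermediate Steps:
C = 27515
-49649/(-40447) + C/((32*433)) = -49649/(-40447) + 27515/((32*433)) = -49649*(-1/40447) + 27515/13856 = 49649/40447 + 27515*(1/13856) = 49649/40447 + 27515/13856 = 1800835749/560433632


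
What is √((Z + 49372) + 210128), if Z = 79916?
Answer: 2*√84854 ≈ 582.59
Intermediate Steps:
√((Z + 49372) + 210128) = √((79916 + 49372) + 210128) = √(129288 + 210128) = √339416 = 2*√84854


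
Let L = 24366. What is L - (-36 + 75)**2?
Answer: 22845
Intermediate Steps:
L - (-36 + 75)**2 = 24366 - (-36 + 75)**2 = 24366 - 1*39**2 = 24366 - 1*1521 = 24366 - 1521 = 22845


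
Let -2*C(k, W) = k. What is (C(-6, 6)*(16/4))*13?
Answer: 156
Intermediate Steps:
C(k, W) = -k/2
(C(-6, 6)*(16/4))*13 = ((-½*(-6))*(16/4))*13 = (3*(16*(¼)))*13 = (3*4)*13 = 12*13 = 156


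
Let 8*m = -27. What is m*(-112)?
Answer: 378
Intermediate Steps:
m = -27/8 (m = (⅛)*(-27) = -27/8 ≈ -3.3750)
m*(-112) = -27/8*(-112) = 378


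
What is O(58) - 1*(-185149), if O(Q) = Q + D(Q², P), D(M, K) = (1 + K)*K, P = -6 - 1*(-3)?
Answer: 185213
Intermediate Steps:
P = -3 (P = -6 + 3 = -3)
D(M, K) = K*(1 + K)
O(Q) = 6 + Q (O(Q) = Q - 3*(1 - 3) = Q - 3*(-2) = Q + 6 = 6 + Q)
O(58) - 1*(-185149) = (6 + 58) - 1*(-185149) = 64 + 185149 = 185213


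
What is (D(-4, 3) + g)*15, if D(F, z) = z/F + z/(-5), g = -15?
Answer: -981/4 ≈ -245.25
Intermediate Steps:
D(F, z) = -z/5 + z/F (D(F, z) = z/F + z*(-⅕) = z/F - z/5 = -z/5 + z/F)
(D(-4, 3) + g)*15 = ((-⅕*3 + 3/(-4)) - 15)*15 = ((-⅗ + 3*(-¼)) - 15)*15 = ((-⅗ - ¾) - 15)*15 = (-27/20 - 15)*15 = -327/20*15 = -981/4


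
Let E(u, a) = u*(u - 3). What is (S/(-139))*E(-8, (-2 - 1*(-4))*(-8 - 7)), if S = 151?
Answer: -13288/139 ≈ -95.597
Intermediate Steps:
E(u, a) = u*(-3 + u)
(S/(-139))*E(-8, (-2 - 1*(-4))*(-8 - 7)) = (151/(-139))*(-8*(-3 - 8)) = (151*(-1/139))*(-8*(-11)) = -151/139*88 = -13288/139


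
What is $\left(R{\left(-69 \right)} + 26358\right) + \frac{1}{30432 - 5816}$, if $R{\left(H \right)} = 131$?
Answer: $\frac{652053225}{24616} \approx 26489.0$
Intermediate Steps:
$\left(R{\left(-69 \right)} + 26358\right) + \frac{1}{30432 - 5816} = \left(131 + 26358\right) + \frac{1}{30432 - 5816} = 26489 + \frac{1}{24616} = \frac{652053225}{24616}$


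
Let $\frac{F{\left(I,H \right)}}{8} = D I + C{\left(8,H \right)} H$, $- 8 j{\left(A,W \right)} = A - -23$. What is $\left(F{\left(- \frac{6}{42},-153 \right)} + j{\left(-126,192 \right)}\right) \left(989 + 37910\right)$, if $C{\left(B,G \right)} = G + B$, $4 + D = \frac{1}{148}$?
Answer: $\frac{2043723969001}{296} \approx 6.9045 \cdot 10^{9}$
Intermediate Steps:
$D = - \frac{591}{148}$ ($D = -4 + \frac{1}{148} = - \frac{591}{148} \approx -3.9932$)
$C{\left(B,G \right)} = B + G$
$j{\left(A,W \right)} = - \frac{23}{8} - \frac{A}{8}$ ($j{\left(A,W \right)} = - \frac{A - -23}{8} = - \frac{A + 23}{8} = - \frac{23 + A}{8} = - \frac{23}{8} - \frac{A}{8}$)
$F{\left(I,H \right)} = - \frac{1182 I}{37} + 8 H \left(8 + H\right)$ ($F{\left(I,H \right)} = 8 \left(- \frac{591 I}{148} + \left(8 + H\right) H\right) = 8 \left(- \frac{591 I}{148} + H \left(8 + H\right)\right) = - \frac{1182 I}{37} + 8 H \left(8 + H\right)$)
$\left(F{\left(- \frac{6}{42},-153 \right)} + j{\left(-126,192 \right)}\right) \left(989 + 37910\right) = \left(\left(- \frac{1182 \left(- \frac{6}{42}\right)}{37} + 8 \left(-153\right) \left(8 - 153\right)\right) - - \frac{103}{8}\right) \left(989 + 37910\right) = \left(\left(- \frac{1182 \left(\left(-6\right) \frac{1}{42}\right)}{37} + 8 \left(-153\right) \left(-145\right)\right) + \left(- \frac{23}{8} + \frac{63}{4}\right)\right) 38899 = \left(\left(\left(- \frac{1182}{37}\right) \left(- \frac{1}{7}\right) + 177480\right) + \frac{103}{8}\right) 38899 = \left(\left(\frac{1182}{259} + 177480\right) + \frac{103}{8}\right) 38899 = \left(\frac{45968502}{259} + \frac{103}{8}\right) 38899 = \frac{367774693}{2072} \cdot 38899 = \frac{2043723969001}{296}$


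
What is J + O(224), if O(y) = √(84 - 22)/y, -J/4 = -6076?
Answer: 24304 + √62/224 ≈ 24304.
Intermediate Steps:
J = 24304 (J = -4*(-6076) = 24304)
O(y) = √62/y
J + O(224) = 24304 + √62/224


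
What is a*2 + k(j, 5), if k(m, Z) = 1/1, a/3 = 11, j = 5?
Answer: 67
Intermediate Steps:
a = 33 (a = 3*11 = 33)
k(m, Z) = 1
a*2 + k(j, 5) = 33*2 + 1 = 66 + 1 = 67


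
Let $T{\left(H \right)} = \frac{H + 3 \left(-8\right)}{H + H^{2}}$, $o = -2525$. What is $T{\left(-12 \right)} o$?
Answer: $\frac{7575}{11} \approx 688.64$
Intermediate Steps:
$T{\left(H \right)} = \frac{-24 + H}{H + H^{2}}$ ($T{\left(H \right)} = \frac{H - 24}{H + H^{2}} = \frac{-24 + H}{H + H^{2}}$)
$T{\left(-12 \right)} o = \frac{-24 - 12}{\left(-12\right) \left(1 - 12\right)} \left(-2525\right) = \left(- \frac{1}{12}\right) \frac{1}{-11} \left(-36\right) \left(-2525\right) = \left(- \frac{1}{12}\right) \left(- \frac{1}{11}\right) \left(-36\right) \left(-2525\right) = \left(- \frac{3}{11}\right) \left(-2525\right) = \frac{7575}{11}$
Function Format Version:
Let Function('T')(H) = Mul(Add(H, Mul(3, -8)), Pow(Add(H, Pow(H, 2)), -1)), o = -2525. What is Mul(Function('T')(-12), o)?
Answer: Rational(7575, 11) ≈ 688.64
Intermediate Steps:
Function('T')(H) = Mul(Pow(Add(H, Pow(H, 2)), -1), Add(-24, H)) (Function('T')(H) = Mul(Add(H, -24), Pow(Add(H, Pow(H, 2)), -1)) = Mul(Add(-24, H), Pow(Add(H, Pow(H, 2)), -1)) = Mul(Pow(Add(H, Pow(H, 2)), -1), Add(-24, H)))
Mul(Function('T')(-12), o) = Mul(Mul(Pow(-12, -1), Pow(Add(1, -12), -1), Add(-24, -12)), -2525) = Mul(Mul(Rational(-1, 12), Pow(-11, -1), -36), -2525) = Mul(Mul(Rational(-1, 12), Rational(-1, 11), -36), -2525) = Mul(Rational(-3, 11), -2525) = Rational(7575, 11)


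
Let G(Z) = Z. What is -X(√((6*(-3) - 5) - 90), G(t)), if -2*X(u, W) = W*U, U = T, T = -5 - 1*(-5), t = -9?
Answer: 0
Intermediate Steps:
T = 0 (T = -5 + 5 = 0)
U = 0
X(u, W) = 0 (X(u, W) = -W*0/2 = -½*0 = 0)
-X(√((6*(-3) - 5) - 90), G(t)) = -1*0 = 0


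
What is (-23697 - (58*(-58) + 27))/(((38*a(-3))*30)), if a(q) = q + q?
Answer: 509/171 ≈ 2.9766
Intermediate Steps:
a(q) = 2*q
(-23697 - (58*(-58) + 27))/(((38*a(-3))*30)) = (-23697 - (58*(-58) + 27))/(((38*(2*(-3)))*30)) = (-23697 - (-3364 + 27))/(((38*(-6))*30)) = (-23697 - 1*(-3337))/((-228*30)) = (-23697 + 3337)/(-6840) = -20360*(-1/6840) = 509/171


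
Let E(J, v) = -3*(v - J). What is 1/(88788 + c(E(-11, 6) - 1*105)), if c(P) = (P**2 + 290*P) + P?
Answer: 1/67728 ≈ 1.4765e-5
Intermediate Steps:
E(J, v) = -3*v + 3*J
c(P) = P**2 + 291*P
1/(88788 + c(E(-11, 6) - 1*105)) = 1/(88788 + ((-3*6 + 3*(-11)) - 1*105)*(291 + ((-3*6 + 3*(-11)) - 1*105))) = 1/(88788 + ((-18 - 33) - 105)*(291 + ((-18 - 33) - 105))) = 1/(88788 + (-51 - 105)*(291 + (-51 - 105))) = 1/(88788 - 156*(291 - 156)) = 1/(88788 - 156*135) = 1/(88788 - 21060) = 1/67728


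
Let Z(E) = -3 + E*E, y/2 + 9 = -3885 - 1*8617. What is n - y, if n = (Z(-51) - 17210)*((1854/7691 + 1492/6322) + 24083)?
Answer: -8554709732217034/24311251 ≈ -3.5188e+8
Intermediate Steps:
y = -25022 (y = -18 + 2*(-3885 - 1*8617) = -18 + 2*(-3885 - 8617) = -18 + 2*(-12502) = -18 - 25004 = -25022)
Z(E) = -3 + E²
n = -8555318048339556/24311251 (n = ((-3 + (-51)²) - 17210)*((1854/7691 + 1492/6322) + 24083) = ((-3 + 2601) - 17210)*((1854*(1/7691) + 1492*(1/6322)) + 24083) = (2598 - 17210)*((1854/7691 + 746/3161) + 24083) = -14612*(11597980/24311251 + 24083) = -14612*585499455813/24311251 = -8555318048339556/24311251 ≈ -3.5191e+8)
n - y = -8555318048339556/24311251 - 1*(-25022) = -8555318048339556/24311251 + 25022 = -8554709732217034/24311251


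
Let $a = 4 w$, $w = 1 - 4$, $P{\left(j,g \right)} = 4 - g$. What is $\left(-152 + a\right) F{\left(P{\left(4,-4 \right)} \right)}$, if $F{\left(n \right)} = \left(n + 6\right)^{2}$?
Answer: $-32144$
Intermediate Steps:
$F{\left(n \right)} = \left(6 + n\right)^{2}$
$w = -3$ ($w = 1 - 4 = -3$)
$a = -12$ ($a = 4 \left(-3\right) = -12$)
$\left(-152 + a\right) F{\left(P{\left(4,-4 \right)} \right)} = \left(-152 - 12\right) \left(6 + \left(4 - -4\right)\right)^{2} = - 164 \left(6 + \left(4 + 4\right)\right)^{2} = - 164 \left(6 + 8\right)^{2} = - 164 \cdot 14^{2} = \left(-164\right) 196 = -32144$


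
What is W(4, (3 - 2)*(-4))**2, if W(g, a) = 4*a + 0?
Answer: 256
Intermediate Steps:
W(g, a) = 4*a
W(4, (3 - 2)*(-4))**2 = (4*((3 - 2)*(-4)))**2 = (4*(1*(-4)))**2 = (4*(-4))**2 = (-16)**2 = 256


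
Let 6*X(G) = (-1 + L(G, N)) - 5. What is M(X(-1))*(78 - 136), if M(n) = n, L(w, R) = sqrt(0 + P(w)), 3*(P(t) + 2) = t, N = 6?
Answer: 58 - 29*I*sqrt(21)/9 ≈ 58.0 - 14.766*I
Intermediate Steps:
P(t) = -2 + t/3
L(w, R) = sqrt(-2 + w/3) (L(w, R) = sqrt(0 + (-2 + w/3)) = sqrt(-2 + w/3))
X(G) = -1 + sqrt(-18 + 3*G)/18 (X(G) = ((-1 + sqrt(-18 + 3*G)/3) - 5)/6 = (-6 + sqrt(-18 + 3*G)/3)/6 = -1 + sqrt(-18 + 3*G)/18)
M(X(-1))*(78 - 136) = (-1 + sqrt(-18 + 3*(-1))/18)*(78 - 136) = (-1 + sqrt(-18 - 3)/18)*(-58) = (-1 + sqrt(-21)/18)*(-58) = (-1 + (I*sqrt(21))/18)*(-58) = (-1 + I*sqrt(21)/18)*(-58) = 58 - 29*I*sqrt(21)/9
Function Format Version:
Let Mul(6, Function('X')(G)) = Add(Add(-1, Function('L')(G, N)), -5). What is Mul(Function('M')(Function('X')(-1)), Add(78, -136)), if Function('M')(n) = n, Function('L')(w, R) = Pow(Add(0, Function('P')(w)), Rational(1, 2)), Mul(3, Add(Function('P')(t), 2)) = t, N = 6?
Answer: Add(58, Mul(Rational(-29, 9), I, Pow(21, Rational(1, 2)))) ≈ Add(58.000, Mul(-14.766, I))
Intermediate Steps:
Function('P')(t) = Add(-2, Mul(Rational(1, 3), t))
Function('L')(w, R) = Pow(Add(-2, Mul(Rational(1, 3), w)), Rational(1, 2)) (Function('L')(w, R) = Pow(Add(0, Add(-2, Mul(Rational(1, 3), w))), Rational(1, 2)) = Pow(Add(-2, Mul(Rational(1, 3), w)), Rational(1, 2)))
Function('X')(G) = Add(-1, Mul(Rational(1, 18), Pow(Add(-18, Mul(3, G)), Rational(1, 2)))) (Function('X')(G) = Mul(Rational(1, 6), Add(Add(-1, Mul(Rational(1, 3), Pow(Add(-18, Mul(3, G)), Rational(1, 2)))), -5)) = Mul(Rational(1, 6), Add(-6, Mul(Rational(1, 3), Pow(Add(-18, Mul(3, G)), Rational(1, 2))))) = Add(-1, Mul(Rational(1, 18), Pow(Add(-18, Mul(3, G)), Rational(1, 2)))))
Mul(Function('M')(Function('X')(-1)), Add(78, -136)) = Mul(Add(-1, Mul(Rational(1, 18), Pow(Add(-18, Mul(3, -1)), Rational(1, 2)))), Add(78, -136)) = Mul(Add(-1, Mul(Rational(1, 18), Pow(Add(-18, -3), Rational(1, 2)))), -58) = Mul(Add(-1, Mul(Rational(1, 18), Pow(-21, Rational(1, 2)))), -58) = Mul(Add(-1, Mul(Rational(1, 18), Mul(I, Pow(21, Rational(1, 2))))), -58) = Mul(Add(-1, Mul(Rational(1, 18), I, Pow(21, Rational(1, 2)))), -58) = Add(58, Mul(Rational(-29, 9), I, Pow(21, Rational(1, 2))))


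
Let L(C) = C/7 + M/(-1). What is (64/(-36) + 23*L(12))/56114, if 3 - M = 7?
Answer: 4084/1767591 ≈ 0.0023105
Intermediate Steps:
M = -4 (M = 3 - 1*7 = 3 - 7 = -4)
L(C) = 4 + C/7 (L(C) = C/7 - 4/(-1) = C*(1/7) - 4*(-1) = C/7 + 4 = 4 + C/7)
(64/(-36) + 23*L(12))/56114 = (64/(-36) + 23*(4 + (1/7)*12))/56114 = (64*(-1/36) + 23*(4 + 12/7))*(1/56114) = (-16/9 + 23*(40/7))*(1/56114) = (-16/9 + 920/7)*(1/56114) = (8168/63)*(1/56114) = 4084/1767591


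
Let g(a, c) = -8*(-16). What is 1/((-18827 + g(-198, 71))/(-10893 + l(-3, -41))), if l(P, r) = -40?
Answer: 10933/18699 ≈ 0.58468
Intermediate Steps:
g(a, c) = 128
1/((-18827 + g(-198, 71))/(-10893 + l(-3, -41))) = 1/((-18827 + 128)/(-10893 - 40)) = 1/(-18699/(-10933)) = 1/(-18699*(-1/10933)) = 1/(18699/10933) = 10933/18699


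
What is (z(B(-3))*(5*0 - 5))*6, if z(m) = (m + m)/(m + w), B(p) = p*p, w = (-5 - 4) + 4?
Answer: -135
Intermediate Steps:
w = -5 (w = -9 + 4 = -5)
B(p) = p**2
z(m) = 2*m/(-5 + m) (z(m) = (m + m)/(m - 5) = (2*m)/(-5 + m) = 2*m/(-5 + m))
(z(B(-3))*(5*0 - 5))*6 = ((2*(-3)**2/(-5 + (-3)**2))*(5*0 - 5))*6 = ((2*9/(-5 + 9))*(0 - 5))*6 = ((2*9/4)*(-5))*6 = ((2*9*(1/4))*(-5))*6 = ((9/2)*(-5))*6 = -45/2*6 = -135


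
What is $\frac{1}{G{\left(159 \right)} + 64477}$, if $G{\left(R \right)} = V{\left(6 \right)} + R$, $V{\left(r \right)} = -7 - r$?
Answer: $\frac{1}{64623} \approx 1.5474 \cdot 10^{-5}$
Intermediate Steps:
$G{\left(R \right)} = -13 + R$ ($G{\left(R \right)} = \left(-7 - 6\right) + R = -13 + R$)
$\frac{1}{G{\left(159 \right)} + 64477} = \frac{1}{\left(-13 + 159\right) + 64477} = \frac{1}{146 + 64477} = \frac{1}{64623}$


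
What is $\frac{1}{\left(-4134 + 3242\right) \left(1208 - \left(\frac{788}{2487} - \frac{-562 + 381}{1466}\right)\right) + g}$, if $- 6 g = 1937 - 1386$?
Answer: $- \frac{3645942}{3927536601259} \approx -9.283 \cdot 10^{-7}$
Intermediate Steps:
$g = - \frac{551}{6}$ ($g = - \frac{1937 - 1386}{6} = \left(- \frac{1}{6}\right) 551 = - \frac{551}{6} \approx -91.833$)
$\frac{1}{\left(-4134 + 3242\right) \left(1208 - \left(\frac{788}{2487} - \frac{-562 + 381}{1466}\right)\right) + g} = \frac{1}{\left(-4134 + 3242\right) \left(1208 - \left(\frac{788}{2487} - \frac{-562 + 381}{1466}\right)\right) - \frac{551}{6}} = \frac{1}{- 892 \left(1208 - \frac{1605355}{3645942}\right) - \frac{551}{6}} = \frac{1}{\left(-892\right) \frac{4402692581}{3645942} - \frac{551}{6}} = \frac{1}{- \frac{1963600891126}{1822971} - \frac{551}{6}} = \frac{1}{- \frac{3927536601259}{3645942}} = - \frac{3645942}{3927536601259}$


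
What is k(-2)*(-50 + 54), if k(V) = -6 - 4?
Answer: -40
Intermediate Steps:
k(V) = -10
k(-2)*(-50 + 54) = -10*(-50 + 54) = -10*4 = -40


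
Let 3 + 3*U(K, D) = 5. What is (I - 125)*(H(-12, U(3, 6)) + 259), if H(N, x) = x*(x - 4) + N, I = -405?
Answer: -1167590/9 ≈ -1.2973e+5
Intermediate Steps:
U(K, D) = ⅔ (U(K, D) = -1 + (⅓)*5 = -1 + 5/3 = ⅔)
H(N, x) = N + x*(-4 + x) (H(N, x) = x*(-4 + x) + N = N + x*(-4 + x))
(I - 125)*(H(-12, U(3, 6)) + 259) = (-405 - 125)*((-12 + (⅔)² - 4*⅔) + 259) = -530*((-12 + 4/9 - 8/3) + 259) = -530*(-128/9 + 259) = -530*2203/9 = -1167590/9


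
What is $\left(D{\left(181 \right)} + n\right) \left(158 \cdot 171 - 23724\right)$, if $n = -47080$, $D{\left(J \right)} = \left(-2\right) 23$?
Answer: $-155233044$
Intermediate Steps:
$D{\left(J \right)} = -46$
$\left(D{\left(181 \right)} + n\right) \left(158 \cdot 171 - 23724\right) = \left(-46 - 47080\right) \left(158 \cdot 171 - 23724\right) = - 47126 \left(27018 - 23724\right) = \left(-47126\right) 3294 = -155233044$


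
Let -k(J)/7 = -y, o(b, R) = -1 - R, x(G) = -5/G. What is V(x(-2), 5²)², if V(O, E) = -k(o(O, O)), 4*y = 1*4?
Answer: 49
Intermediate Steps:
y = 1 (y = (1*4)/4 = (¼)*4 = 1)
k(J) = 7 (k(J) = -(-7) = -7*(-1) = 7)
V(O, E) = -7 (V(O, E) = -1*7 = -7)
V(x(-2), 5²)² = (-7)² = 49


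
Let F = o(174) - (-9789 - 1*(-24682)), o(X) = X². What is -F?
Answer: -15383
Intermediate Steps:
F = 15383 (F = 174² - (-9789 - 1*(-24682)) = 30276 - (-9789 + 24682) = 30276 - 1*14893 = 30276 - 14893 = 15383)
-F = -1*15383 = -15383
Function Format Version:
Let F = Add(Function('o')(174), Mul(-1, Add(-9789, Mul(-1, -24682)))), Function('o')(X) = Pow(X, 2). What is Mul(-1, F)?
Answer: -15383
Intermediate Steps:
F = 15383 (F = Add(Pow(174, 2), Mul(-1, Add(-9789, Mul(-1, -24682)))) = Add(30276, Mul(-1, Add(-9789, 24682))) = Add(30276, Mul(-1, 14893)) = Add(30276, -14893) = 15383)
Mul(-1, F) = Mul(-1, 15383) = -15383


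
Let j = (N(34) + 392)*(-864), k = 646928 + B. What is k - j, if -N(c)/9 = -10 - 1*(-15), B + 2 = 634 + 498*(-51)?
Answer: 921970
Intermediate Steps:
B = -24766 (B = -2 + (634 + 498*(-51)) = -2 + (634 - 25398) = -2 - 24764 = -24766)
N(c) = -45 (N(c) = -9*(-10 - 1*(-15)) = -9*(-10 + 15) = -9*5 = -45)
k = 622162 (k = 646928 - 24766 = 622162)
j = -299808 (j = (-45 + 392)*(-864) = 347*(-864) = -299808)
k - j = 622162 - 1*(-299808) = 622162 + 299808 = 921970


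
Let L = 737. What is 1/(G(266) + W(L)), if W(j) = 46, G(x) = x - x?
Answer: 1/46 ≈ 0.021739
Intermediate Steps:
G(x) = 0
1/(G(266) + W(L)) = 1/(0 + 46) = 1/46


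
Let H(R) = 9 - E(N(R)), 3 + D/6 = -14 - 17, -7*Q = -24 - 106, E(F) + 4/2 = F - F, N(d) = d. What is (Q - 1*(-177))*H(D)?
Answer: 15059/7 ≈ 2151.3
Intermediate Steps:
E(F) = -2 (E(F) = -2 + (F - F) = -2 + 0 = -2)
Q = 130/7 (Q = -(-24 - 106)/7 = -⅐*(-130) = 130/7 ≈ 18.571)
D = -204 (D = -18 + 6*(-14 - 17) = -18 + 6*(-31) = -18 - 186 = -204)
H(R) = 11 (H(R) = 9 - 1*(-2) = 9 + 2 = 11)
(Q - 1*(-177))*H(D) = (130/7 - 1*(-177))*11 = (130/7 + 177)*11 = (1369/7)*11 = 15059/7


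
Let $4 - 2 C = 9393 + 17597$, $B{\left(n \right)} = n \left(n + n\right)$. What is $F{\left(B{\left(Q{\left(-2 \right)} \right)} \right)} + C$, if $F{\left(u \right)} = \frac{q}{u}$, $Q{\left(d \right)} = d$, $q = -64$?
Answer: $-13501$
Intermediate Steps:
$B{\left(n \right)} = 2 n^{2}$ ($B{\left(n \right)} = n 2 n = 2 n^{2}$)
$F{\left(u \right)} = - \frac{64}{u}$
$C = -13493$ ($C = 2 - \frac{9393 + 17597}{2} = 2 - 13495 = -13493$)
$F{\left(B{\left(Q{\left(-2 \right)} \right)} \right)} + C = - \frac{64}{2 \left(-2\right)^{2}} - 13493 = - \frac{64}{2 \cdot 4} - 13493 = - \frac{64}{8} - 13493 = \left(-64\right) \frac{1}{8} - 13493 = -8 - 13493 = -13501$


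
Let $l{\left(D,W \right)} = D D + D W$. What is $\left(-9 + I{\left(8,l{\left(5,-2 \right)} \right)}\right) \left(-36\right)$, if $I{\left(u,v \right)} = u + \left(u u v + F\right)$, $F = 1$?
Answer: $-34560$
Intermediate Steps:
$l{\left(D,W \right)} = D^{2} + D W$
$I{\left(u,v \right)} = 1 + u + v u^{2}$ ($I{\left(u,v \right)} = u + \left(u u v + 1\right) = u + \left(u^{2} v + 1\right) = u + \left(v u^{2} + 1\right) = u + \left(1 + v u^{2}\right) = 1 + u + v u^{2}$)
$\left(-9 + I{\left(8,l{\left(5,-2 \right)} \right)}\right) \left(-36\right) = \left(-9 + \left(1 + 8 + 5 \left(5 - 2\right) 8^{2}\right)\right) \left(-36\right) = \left(-9 + \left(1 + 8 + 5 \cdot 3 \cdot 64\right)\right) \left(-36\right) = \left(-9 + \left(1 + 8 + 15 \cdot 64\right)\right) \left(-36\right) = \left(-9 + \left(1 + 8 + 960\right)\right) \left(-36\right) = \left(-9 + 969\right) \left(-36\right) = 960 \left(-36\right) = -34560$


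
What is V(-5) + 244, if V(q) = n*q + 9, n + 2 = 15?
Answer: 188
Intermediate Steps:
n = 13 (n = -2 + 15 = 13)
V(q) = 9 + 13*q (V(q) = 13*q + 9 = 9 + 13*q)
V(-5) + 244 = (9 + 13*(-5)) + 244 = (9 - 65) + 244 = -56 + 244 = 188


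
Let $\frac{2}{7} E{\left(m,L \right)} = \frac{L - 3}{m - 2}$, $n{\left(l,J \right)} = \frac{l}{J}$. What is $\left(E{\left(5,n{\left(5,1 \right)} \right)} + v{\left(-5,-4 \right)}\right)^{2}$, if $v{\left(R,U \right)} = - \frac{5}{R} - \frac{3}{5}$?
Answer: $\frac{1681}{225} \approx 7.4711$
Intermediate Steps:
$v{\left(R,U \right)} = - \frac{3}{5} - \frac{5}{R}$ ($v{\left(R,U \right)} = - \frac{5}{R} - \frac{3}{5} = - \frac{3}{5} - \frac{5}{R}$)
$n{\left(l,J \right)} = \frac{l}{J}$
$E{\left(m,L \right)} = \frac{7 \left(-3 + L\right)}{2 \left(-2 + m\right)}$ ($E{\left(m,L \right)} = \frac{7 \frac{L - 3}{m - 2}}{2} = \frac{7 \frac{-3 + L}{-2 + m}}{2} = \frac{7 \left(-3 + L\right)}{2 \left(-2 + m\right)}$)
$\left(E{\left(5,n{\left(5,1 \right)} \right)} + v{\left(-5,-4 \right)}\right)^{2} = \left(\frac{7 \left(-3 + \frac{5}{1}\right)}{2 \left(-2 + 5\right)} - \left(\frac{3}{5} + \frac{5}{-5}\right)\right)^{2} = \left(\frac{7 \left(-3 + 5 \cdot 1\right)}{2 \cdot 3} - - \frac{2}{5}\right)^{2} = \left(\frac{7}{2} \cdot \frac{1}{3} \left(-3 + 5\right) + \left(- \frac{3}{5} + 1\right)\right)^{2} = \left(\frac{7}{2} \cdot \frac{1}{3} \cdot 2 + \frac{2}{5}\right)^{2} = \left(\frac{7}{3} + \frac{2}{5}\right)^{2} = \left(\frac{41}{15}\right)^{2} = \frac{1681}{225}$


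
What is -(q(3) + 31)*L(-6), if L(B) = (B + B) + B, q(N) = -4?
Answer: 486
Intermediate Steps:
L(B) = 3*B (L(B) = 2*B + B = 3*B)
-(q(3) + 31)*L(-6) = -(-4 + 31)*3*(-6) = -27*(-18) = -1*(-486) = 486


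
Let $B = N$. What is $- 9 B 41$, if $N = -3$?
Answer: $1107$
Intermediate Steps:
$B = -3$
$- 9 B 41 = \left(-9\right) \left(-3\right) 41 = 27 \cdot 41 = 1107$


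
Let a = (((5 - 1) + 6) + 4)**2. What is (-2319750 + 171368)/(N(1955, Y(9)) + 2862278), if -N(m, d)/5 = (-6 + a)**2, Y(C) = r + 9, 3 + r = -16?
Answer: -1074191/1340889 ≈ -0.80110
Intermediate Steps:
r = -19 (r = -3 - 16 = -19)
Y(C) = -10 (Y(C) = -19 + 9 = -10)
a = 196 (a = ((4 + 6) + 4)**2 = (10 + 4)**2 = 14**2 = 196)
N(m, d) = -180500 (N(m, d) = -5*(-6 + 196)**2 = -5*190**2 = -5*36100 = -180500)
(-2319750 + 171368)/(N(1955, Y(9)) + 2862278) = (-2319750 + 171368)/(-180500 + 2862278) = -2148382/2681778 = -2148382*1/2681778 = -1074191/1340889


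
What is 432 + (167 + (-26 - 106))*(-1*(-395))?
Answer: 14257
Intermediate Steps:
432 + (167 + (-26 - 106))*(-1*(-395)) = 432 + (167 - 132)*395 = 432 + 35*395 = 432 + 13825 = 14257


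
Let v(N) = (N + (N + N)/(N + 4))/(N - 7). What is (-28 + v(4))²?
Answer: 7921/9 ≈ 880.11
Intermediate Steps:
v(N) = (N + 2*N/(4 + N))/(-7 + N) (v(N) = (N + (2*N)/(4 + N))/(-7 + N) = (N + 2*N/(4 + N))/(-7 + N))
(-28 + v(4))² = (-28 + 4*(6 + 4)/(-28 + 4² - 3*4))² = (-28 + 4*10/(-28 + 16 - 12))² = (-28 + 4*10/(-24))² = (-28 + 4*(-1/24)*10)² = (-28 - 5/3)² = (-89/3)² = 7921/9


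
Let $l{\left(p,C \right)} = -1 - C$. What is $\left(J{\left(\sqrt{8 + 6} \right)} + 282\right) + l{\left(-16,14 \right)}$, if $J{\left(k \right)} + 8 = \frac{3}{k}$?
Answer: $259 + \frac{3 \sqrt{14}}{14} \approx 259.8$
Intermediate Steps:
$J{\left(k \right)} = -8 + \frac{3}{k}$
$\left(J{\left(\sqrt{8 + 6} \right)} + 282\right) + l{\left(-16,14 \right)} = \left(\left(-8 + \frac{3}{\sqrt{8 + 6}}\right) + 282\right) - 15 = \left(\left(-8 + \frac{3}{\sqrt{14}}\right) + 282\right) - 15 = \left(\left(-8 + 3 \frac{\sqrt{14}}{14}\right) + 282\right) - 15 = \left(\left(-8 + \frac{3 \sqrt{14}}{14}\right) + 282\right) - 15 = \left(274 + \frac{3 \sqrt{14}}{14}\right) - 15 = 259 + \frac{3 \sqrt{14}}{14}$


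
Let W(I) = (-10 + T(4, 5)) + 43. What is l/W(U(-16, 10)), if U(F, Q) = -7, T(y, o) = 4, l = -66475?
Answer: -66475/37 ≈ -1796.6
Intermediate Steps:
W(I) = 37 (W(I) = (-10 + 4) + 43 = -6 + 43 = 37)
l/W(U(-16, 10)) = -66475/37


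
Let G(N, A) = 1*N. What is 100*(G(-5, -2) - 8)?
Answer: -1300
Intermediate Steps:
G(N, A) = N
100*(G(-5, -2) - 8) = 100*(-5 - 8) = 100*(-13) = -1300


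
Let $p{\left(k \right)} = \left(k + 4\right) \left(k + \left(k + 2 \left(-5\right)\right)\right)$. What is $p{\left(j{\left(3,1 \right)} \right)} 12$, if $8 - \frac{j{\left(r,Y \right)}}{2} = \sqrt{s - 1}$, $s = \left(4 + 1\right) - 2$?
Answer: $5472 - 1488 \sqrt{2} \approx 3367.6$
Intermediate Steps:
$s = 3$ ($s = 5 - 2 = 3$)
$j{\left(r,Y \right)} = 16 - 2 \sqrt{2}$ ($j{\left(r,Y \right)} = 16 - 2 \sqrt{3 - 1} = 16 - 2 \sqrt{2}$)
$p{\left(k \right)} = \left(-10 + 2 k\right) \left(4 + k\right)$ ($p{\left(k \right)} = \left(4 + k\right) \left(k + \left(k - 10\right)\right) = \left(4 + k\right) \left(k + \left(-10 + k\right)\right) = \left(4 + k\right) \left(-10 + 2 k\right) = \left(-10 + 2 k\right) \left(4 + k\right)$)
$p{\left(j{\left(3,1 \right)} \right)} 12 = \left(-40 - 2 \left(16 - 2 \sqrt{2}\right) + 2 \left(16 - 2 \sqrt{2}\right)^{2}\right) 12 = \left(-40 - \left(32 - 4 \sqrt{2}\right) + 2 \left(16 - 2 \sqrt{2}\right)^{2}\right) 12 = \left(-72 + 2 \left(16 - 2 \sqrt{2}\right)^{2} + 4 \sqrt{2}\right) 12 = -864 + 24 \left(16 - 2 \sqrt{2}\right)^{2} + 48 \sqrt{2}$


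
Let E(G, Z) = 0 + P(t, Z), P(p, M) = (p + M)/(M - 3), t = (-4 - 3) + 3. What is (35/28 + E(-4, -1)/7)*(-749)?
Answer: -1070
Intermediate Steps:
t = -4 (t = -7 + 3 = -4)
P(p, M) = (M + p)/(-3 + M)
E(G, Z) = (-4 + Z)/(-3 + Z) (E(G, Z) = 0 + (Z - 4)/(-3 + Z) = 0 + (-4 + Z)/(-3 + Z) = (-4 + Z)/(-3 + Z))
(35/28 + E(-4, -1)/7)*(-749) = (35/28 + ((-4 - 1)/(-3 - 1))/7)*(-749) = (35*(1/28) + (-5/(-4))*(1/7))*(-749) = (5/4 - 1/4*(-5)*(1/7))*(-749) = (5/4 + (5/4)*(1/7))*(-749) = (5/4 + 5/28)*(-749) = (10/7)*(-749) = -1070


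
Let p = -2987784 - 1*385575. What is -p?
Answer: 3373359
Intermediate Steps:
p = -3373359 (p = -2987784 - 385575 = -3373359)
-p = -1*(-3373359) = 3373359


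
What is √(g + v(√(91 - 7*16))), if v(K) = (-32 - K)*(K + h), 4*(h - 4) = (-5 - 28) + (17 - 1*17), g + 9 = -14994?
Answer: √(-59384 - 111*I*√21)/2 ≈ 0.52184 - 121.85*I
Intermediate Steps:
g = -15003 (g = -9 - 14994 = -15003)
h = -17/4 (h = 4 + ((-5 - 28) + (17 - 1*17))/4 = 4 + (-33 + (17 - 17))/4 = 4 + (-33 + 0)/4 = 4 + (¼)*(-33) = 4 - 33/4 = -17/4 ≈ -4.2500)
v(K) = (-32 - K)*(-17/4 + K) (v(K) = (-32 - K)*(K - 17/4) = (-32 - K)*(-17/4 + K))
√(g + v(√(91 - 7*16))) = √(-15003 + (136 - (√(91 - 7*16))² - 111*√(91 - 7*16)/4)) = √(-15003 + (136 - (√(91 - 112))² - 111*√(91 - 112)/4)) = √(-15003 + (136 - (√(-21))² - 111*I*√21/4)) = √(-15003 + (136 - (I*√21)² - 111*I*√21/4)) = √(-15003 + (136 - 1*(-21) - 111*I*√21/4)) = √(-15003 + (136 + 21 - 111*I*√21/4)) = √(-15003 + (157 - 111*I*√21/4)) = √(-14846 - 111*I*√21/4)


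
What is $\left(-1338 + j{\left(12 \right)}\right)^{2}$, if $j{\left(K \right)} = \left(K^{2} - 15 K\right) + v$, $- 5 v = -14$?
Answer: $\frac{47004736}{25} \approx 1.8802 \cdot 10^{6}$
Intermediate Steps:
$v = \frac{14}{5}$ ($v = \left(- \frac{1}{5}\right) \left(-14\right) = \frac{14}{5} \approx 2.8$)
$j{\left(K \right)} = \frac{14}{5} + K^{2} - 15 K$ ($j{\left(K \right)} = \left(K^{2} - 15 K\right) + \frac{14}{5} = \frac{14}{5} + K^{2} - 15 K$)
$\left(-1338 + j{\left(12 \right)}\right)^{2} = \left(-1338 + \left(\frac{14}{5} + 12^{2} - 180\right)\right)^{2} = \left(-1338 + \left(\frac{14}{5} + 144 - 180\right)\right)^{2} = \left(-1338 - \frac{166}{5}\right)^{2} = \left(- \frac{6856}{5}\right)^{2} = \frac{47004736}{25}$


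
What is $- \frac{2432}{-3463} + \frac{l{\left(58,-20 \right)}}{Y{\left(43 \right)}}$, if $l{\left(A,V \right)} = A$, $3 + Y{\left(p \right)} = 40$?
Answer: $\frac{290838}{128131} \approx 2.2698$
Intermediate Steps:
$Y{\left(p \right)} = 37$ ($Y{\left(p \right)} = -3 + 40 = 37$)
$- \frac{2432}{-3463} + \frac{l{\left(58,-20 \right)}}{Y{\left(43 \right)}} = - \frac{2432}{-3463} + \frac{58}{37} = \left(-2432\right) \left(- \frac{1}{3463}\right) + 58 \cdot \frac{1}{37} = \frac{2432}{3463} + \frac{58}{37} = \frac{290838}{128131}$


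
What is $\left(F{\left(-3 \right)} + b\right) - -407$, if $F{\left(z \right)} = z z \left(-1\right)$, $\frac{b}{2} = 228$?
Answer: $854$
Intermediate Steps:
$b = 456$ ($b = 2 \cdot 228 = 456$)
$F{\left(z \right)} = - z^{2}$ ($F{\left(z \right)} = z^{2} \left(-1\right) = - z^{2}$)
$\left(F{\left(-3 \right)} + b\right) - -407 = \left(- \left(-3\right)^{2} + 456\right) - -407 = \left(\left(-1\right) 9 + 456\right) + 407 = \left(-9 + 456\right) + 407 = 447 + 407 = 854$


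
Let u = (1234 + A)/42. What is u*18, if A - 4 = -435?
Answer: 2409/7 ≈ 344.14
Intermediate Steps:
A = -431 (A = 4 - 435 = -431)
u = 803/42 (u = (1234 - 431)/42 = 803*(1/42) = 803/42 ≈ 19.119)
u*18 = (803/42)*18 = 2409/7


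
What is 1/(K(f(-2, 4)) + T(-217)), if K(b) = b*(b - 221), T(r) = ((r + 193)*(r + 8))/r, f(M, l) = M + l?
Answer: -217/100062 ≈ -0.0021687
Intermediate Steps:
T(r) = (8 + r)*(193 + r)/r (T(r) = ((193 + r)*(8 + r))/r = ((8 + r)*(193 + r))/r = (8 + r)*(193 + r)/r)
K(b) = b*(-221 + b)
1/(K(f(-2, 4)) + T(-217)) = 1/((-2 + 4)*(-221 + (-2 + 4)) + (201 - 217 + 1544/(-217))) = 1/(2*(-221 + 2) + (201 - 217 + 1544*(-1/217))) = 1/(2*(-219) + (201 - 217 - 1544/217)) = 1/(-438 - 5016/217) = 1/(-100062/217) = -217/100062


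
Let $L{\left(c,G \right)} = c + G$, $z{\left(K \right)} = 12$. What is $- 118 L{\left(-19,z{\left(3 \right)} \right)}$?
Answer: $826$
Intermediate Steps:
$L{\left(c,G \right)} = G + c$
$- 118 L{\left(-19,z{\left(3 \right)} \right)} = - 118 \left(12 - 19\right) = \left(-118\right) \left(-7\right) = 826$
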